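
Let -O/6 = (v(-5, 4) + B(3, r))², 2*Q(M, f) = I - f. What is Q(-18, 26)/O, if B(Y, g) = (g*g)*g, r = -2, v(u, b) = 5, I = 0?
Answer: 13/54 ≈ 0.24074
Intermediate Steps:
B(Y, g) = g³ (B(Y, g) = g²*g = g³)
Q(M, f) = -f/2 (Q(M, f) = (0 - f)/2 = (-f)/2 = -f/2)
O = -54 (O = -6*(5 + (-2)³)² = -6*(5 - 8)² = -6*(-3)² = -6*9 = -54)
Q(-18, 26)/O = -½*26/(-54) = -13*(-1/54) = 13/54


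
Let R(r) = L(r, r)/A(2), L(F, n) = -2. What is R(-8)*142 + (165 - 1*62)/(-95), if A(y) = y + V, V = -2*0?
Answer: -13593/95 ≈ -143.08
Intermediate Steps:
V = 0
A(y) = y (A(y) = y + 0 = y)
R(r) = -1 (R(r) = -2/2 = -2*1/2 = -1)
R(-8)*142 + (165 - 1*62)/(-95) = -1*142 + (165 - 1*62)/(-95) = -142 + (165 - 62)*(-1/95) = -142 + 103*(-1/95) = -142 - 103/95 = -13593/95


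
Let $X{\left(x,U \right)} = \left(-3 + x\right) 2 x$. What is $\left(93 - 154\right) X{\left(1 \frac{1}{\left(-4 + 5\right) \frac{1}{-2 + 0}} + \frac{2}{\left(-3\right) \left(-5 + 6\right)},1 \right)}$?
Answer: $- \frac{16592}{9} \approx -1843.6$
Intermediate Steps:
$X{\left(x,U \right)} = x \left(-6 + 2 x\right)$ ($X{\left(x,U \right)} = \left(-6 + 2 x\right) x = x \left(-6 + 2 x\right)$)
$\left(93 - 154\right) X{\left(1 \frac{1}{\left(-4 + 5\right) \frac{1}{-2 + 0}} + \frac{2}{\left(-3\right) \left(-5 + 6\right)},1 \right)} = \left(93 - 154\right) 2 \left(1 \frac{1}{\left(-4 + 5\right) \frac{1}{-2 + 0}} + \frac{2}{\left(-3\right) \left(-5 + 6\right)}\right) \left(-3 + \left(1 \frac{1}{\left(-4 + 5\right) \frac{1}{-2 + 0}} + \frac{2}{\left(-3\right) \left(-5 + 6\right)}\right)\right) = - 61 \cdot 2 \left(1 \frac{1}{1 \frac{1}{-2}} + \frac{2}{\left(-3\right) 1}\right) \left(-3 + \left(1 \frac{1}{1 \frac{1}{-2}} + \frac{2}{\left(-3\right) 1}\right)\right) = - 61 \cdot 2 \left(1 \frac{1}{1 \left(- \frac{1}{2}\right)} + \frac{2}{-3}\right) \left(-3 + \left(1 \frac{1}{1 \left(- \frac{1}{2}\right)} + \frac{2}{-3}\right)\right) = - 61 \cdot 2 \left(1 \frac{1}{- \frac{1}{2}} + 2 \left(- \frac{1}{3}\right)\right) \left(-3 + \left(1 \frac{1}{- \frac{1}{2}} + 2 \left(- \frac{1}{3}\right)\right)\right) = - 61 \cdot 2 \left(1 \left(-2\right) - \frac{2}{3}\right) \left(-3 + \left(1 \left(-2\right) - \frac{2}{3}\right)\right) = - 61 \cdot 2 \left(-2 - \frac{2}{3}\right) \left(-3 - \frac{8}{3}\right) = - 61 \cdot 2 \left(- \frac{8}{3}\right) \left(-3 - \frac{8}{3}\right) = - 61 \cdot 2 \left(- \frac{8}{3}\right) \left(- \frac{17}{3}\right) = \left(-61\right) \frac{272}{9} = - \frac{16592}{9}$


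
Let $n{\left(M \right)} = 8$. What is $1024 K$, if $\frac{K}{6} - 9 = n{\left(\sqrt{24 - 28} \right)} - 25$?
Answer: $-49152$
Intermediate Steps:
$K = -48$ ($K = 54 + 6 \left(8 - 25\right) = 54 + 6 \left(-17\right) = 54 - 102 = -48$)
$1024 K = 1024 \left(-48\right) = -49152$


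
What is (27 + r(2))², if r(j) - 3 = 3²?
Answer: 1521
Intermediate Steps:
r(j) = 12 (r(j) = 3 + 3² = 3 + 9 = 12)
(27 + r(2))² = (27 + 12)² = 39² = 1521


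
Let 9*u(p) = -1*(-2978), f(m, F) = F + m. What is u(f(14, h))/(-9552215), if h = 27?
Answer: -2978/85969935 ≈ -3.4640e-5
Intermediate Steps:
u(p) = 2978/9 (u(p) = (-1*(-2978))/9 = (⅑)*2978 = 2978/9)
u(f(14, h))/(-9552215) = (2978/9)/(-9552215) = (2978/9)*(-1/9552215) = -2978/85969935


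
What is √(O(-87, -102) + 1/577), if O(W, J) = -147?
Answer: I*√48939986/577 ≈ 12.124*I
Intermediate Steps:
√(O(-87, -102) + 1/577) = √(-147 + 1/577) = √(-84818/577) = I*√48939986/577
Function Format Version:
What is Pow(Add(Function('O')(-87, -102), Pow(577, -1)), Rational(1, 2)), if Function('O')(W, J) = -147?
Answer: Mul(Rational(1, 577), I, Pow(48939986, Rational(1, 2))) ≈ Mul(12.124, I)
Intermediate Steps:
Pow(Add(Function('O')(-87, -102), Pow(577, -1)), Rational(1, 2)) = Pow(Add(-147, Pow(577, -1)), Rational(1, 2)) = Pow(Add(-147, Rational(1, 577)), Rational(1, 2)) = Pow(Rational(-84818, 577), Rational(1, 2)) = Mul(Rational(1, 577), I, Pow(48939986, Rational(1, 2)))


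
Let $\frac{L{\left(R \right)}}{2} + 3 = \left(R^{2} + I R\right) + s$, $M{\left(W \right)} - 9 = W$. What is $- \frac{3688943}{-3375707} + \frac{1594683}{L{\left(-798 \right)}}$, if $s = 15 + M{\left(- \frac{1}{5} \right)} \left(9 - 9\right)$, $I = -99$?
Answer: $\frac{3554802055543}{1610927888884} \approx 2.2067$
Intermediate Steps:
$M{\left(W \right)} = 9 + W$
$s = 15$ ($s = 15 + \left(9 - \frac{1}{5}\right) \left(9 - 9\right) = 15 + \left(9 - \frac{1}{5}\right) 0 = 15 + \frac{44}{5} \cdot 0 = 15 + 0 = 15$)
$L{\left(R \right)} = 24 - 198 R + 2 R^{2}$ ($L{\left(R \right)} = -6 + 2 \left(\left(R^{2} - 99 R\right) + 15\right) = -6 + 2 \left(15 + R^{2} - 99 R\right) = -6 + \left(30 - 198 R + 2 R^{2}\right) = 24 - 198 R + 2 R^{2}$)
$- \frac{3688943}{-3375707} + \frac{1594683}{L{\left(-798 \right)}} = - \frac{3688943}{-3375707} + \frac{1594683}{24 - -158004 + 2 \left(-798\right)^{2}} = \left(-3688943\right) \left(- \frac{1}{3375707}\right) + \frac{1594683}{24 + 158004 + 2 \cdot 636804} = \frac{3688943}{3375707} + \frac{1594683}{24 + 158004 + 1273608} = \frac{3688943}{3375707} + \frac{1594683}{1431636} = \frac{3688943}{3375707} + 1594683 \cdot \frac{1}{1431636} = \frac{3688943}{3375707} + \frac{531561}{477212} = \frac{3554802055543}{1610927888884}$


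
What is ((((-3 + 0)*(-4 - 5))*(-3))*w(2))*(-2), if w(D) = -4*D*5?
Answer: -6480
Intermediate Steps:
w(D) = -20*D
((((-3 + 0)*(-4 - 5))*(-3))*w(2))*(-2) = ((((-3 + 0)*(-4 - 5))*(-3))*(-20*2))*(-2) = ((-3*(-9)*(-3))*(-40))*(-2) = ((27*(-3))*(-40))*(-2) = -81*(-40)*(-2) = 3240*(-2) = -6480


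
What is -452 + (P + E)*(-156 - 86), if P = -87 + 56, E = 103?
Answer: -17876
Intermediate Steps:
P = -31
-452 + (P + E)*(-156 - 86) = -452 + (-31 + 103)*(-156 - 86) = -452 + 72*(-242) = -452 - 17424 = -17876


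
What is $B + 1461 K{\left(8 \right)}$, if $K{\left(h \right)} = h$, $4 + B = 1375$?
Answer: $13059$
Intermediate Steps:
$B = 1371$ ($B = -4 + 1375 = 1371$)
$B + 1461 K{\left(8 \right)} = 1371 + 1461 \cdot 8 = 1371 + 11688 = 13059$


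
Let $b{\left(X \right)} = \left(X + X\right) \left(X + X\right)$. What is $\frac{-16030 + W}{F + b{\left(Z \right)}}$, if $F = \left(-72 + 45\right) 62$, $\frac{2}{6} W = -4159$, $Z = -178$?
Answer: $- \frac{28507}{125062} \approx -0.22794$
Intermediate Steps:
$W = -12477$ ($W = 3 \left(-4159\right) = -12477$)
$b{\left(X \right)} = 4 X^{2}$ ($b{\left(X \right)} = 2 X 2 X = 4 X^{2}$)
$F = -1674$ ($F = \left(-27\right) 62 = -1674$)
$\frac{-16030 + W}{F + b{\left(Z \right)}} = \frac{-16030 - 12477}{-1674 + 4 \left(-178\right)^{2}} = - \frac{28507}{-1674 + 4 \cdot 31684} = - \frac{28507}{-1674 + 126736} = - \frac{28507}{125062}$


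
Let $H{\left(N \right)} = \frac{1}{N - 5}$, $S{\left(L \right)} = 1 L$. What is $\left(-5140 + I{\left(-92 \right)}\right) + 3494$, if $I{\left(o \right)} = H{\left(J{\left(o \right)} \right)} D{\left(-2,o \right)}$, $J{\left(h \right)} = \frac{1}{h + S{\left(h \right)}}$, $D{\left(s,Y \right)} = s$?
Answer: $- \frac{1515598}{921} \approx -1645.6$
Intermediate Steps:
$S{\left(L \right)} = L$
$J{\left(h \right)} = \frac{1}{2 h}$ ($J{\left(h \right)} = \frac{1}{h + h} = \frac{1}{2 h}$)
$H{\left(N \right)} = \frac{1}{-5 + N}$
$I{\left(o \right)} = - \frac{2}{-5 + \frac{1}{2 o}}$ ($I{\left(o \right)} = \frac{1}{-5 + \frac{1}{2 o}} \left(-2\right) = - \frac{2}{-5 + \frac{1}{2 o}}$)
$\left(-5140 + I{\left(-92 \right)}\right) + 3494 = \left(-5140 + 4 \left(-92\right) \frac{1}{-1 + 10 \left(-92\right)}\right) + 3494 = \left(-5140 + 4 \left(-92\right) \frac{1}{-1 - 920}\right) + 3494 = \left(-5140 + 4 \left(-92\right) \frac{1}{-921}\right) + 3494 = \left(-5140 + 4 \left(-92\right) \left(- \frac{1}{921}\right)\right) + 3494 = \left(-5140 + \frac{368}{921}\right) + 3494 = - \frac{4733572}{921} + 3494 = - \frac{1515598}{921}$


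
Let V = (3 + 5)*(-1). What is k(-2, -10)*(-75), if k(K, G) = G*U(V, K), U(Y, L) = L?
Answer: -1500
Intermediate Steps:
V = -8 (V = 8*(-1) = -8)
k(K, G) = G*K
k(-2, -10)*(-75) = -10*(-2)*(-75) = 20*(-75) = -1500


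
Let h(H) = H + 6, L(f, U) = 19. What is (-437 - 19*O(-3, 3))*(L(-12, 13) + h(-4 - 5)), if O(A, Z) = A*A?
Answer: -9728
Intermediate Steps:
O(A, Z) = A²
h(H) = 6 + H
(-437 - 19*O(-3, 3))*(L(-12, 13) + h(-4 - 5)) = (-437 - 19*(-3)²)*(19 + (6 + (-4 - 5))) = (-437 - 19*9)*(19 + (6 - 9)) = (-437 - 171)*(19 - 3) = -608*16 = -9728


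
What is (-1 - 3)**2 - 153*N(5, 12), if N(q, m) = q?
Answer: -749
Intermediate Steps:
(-1 - 3)**2 - 153*N(5, 12) = (-1 - 3)**2 - 153*5 = (-4)**2 - 765 = 16 - 765 = -749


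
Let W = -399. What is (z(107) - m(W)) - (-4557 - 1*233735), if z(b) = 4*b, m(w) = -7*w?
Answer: 235927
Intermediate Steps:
(z(107) - m(W)) - (-4557 - 1*233735) = (4*107 - (-7)*(-399)) - (-4557 - 1*233735) = (428 - 1*2793) - (-4557 - 233735) = (428 - 2793) - 1*(-238292) = -2365 + 238292 = 235927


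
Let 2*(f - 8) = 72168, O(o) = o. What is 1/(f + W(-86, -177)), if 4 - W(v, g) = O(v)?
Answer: 1/36182 ≈ 2.7638e-5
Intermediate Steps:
W(v, g) = 4 - v
f = 36092 (f = 8 + (½)*72168 = 8 + 36084 = 36092)
1/(f + W(-86, -177)) = 1/(36092 + (4 - 1*(-86))) = 1/(36092 + (4 + 86)) = 1/(36092 + 90) = 1/36182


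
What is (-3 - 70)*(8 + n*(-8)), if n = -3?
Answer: -2336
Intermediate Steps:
(-3 - 70)*(8 + n*(-8)) = (-3 - 70)*(8 - 3*(-8)) = -73*(8 + 24) = -73*32 = -2336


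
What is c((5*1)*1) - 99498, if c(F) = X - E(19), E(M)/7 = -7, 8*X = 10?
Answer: -397791/4 ≈ -99448.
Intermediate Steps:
X = 5/4 (X = (1/8)*10 = 5/4 ≈ 1.2500)
E(M) = -49 (E(M) = 7*(-7) = -49)
c(F) = 201/4 (c(F) = 5/4 - 1*(-49) = 5/4 + 49 = 201/4)
c((5*1)*1) - 99498 = 201/4 - 99498 = -397791/4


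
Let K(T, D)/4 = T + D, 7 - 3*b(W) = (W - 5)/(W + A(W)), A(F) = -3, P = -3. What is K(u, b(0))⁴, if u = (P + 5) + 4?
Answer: 6146560000/6561 ≈ 9.3683e+5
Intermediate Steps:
u = 6 (u = (-3 + 5) + 4 = 2 + 4 = 6)
b(W) = 7/3 - (-5 + W)/(3*(-3 + W)) (b(W) = 7/3 - (W - 5)/(3*(W - 3)) = 7/3 - (-5 + W)/(3*(-3 + W)))
K(T, D) = 4*D + 4*T (K(T, D) = 4*(T + D) = 4*(D + T) = 4*D + 4*T)
K(u, b(0))⁴ = (4*(2*(-8 + 3*0)/(3*(-3 + 0))) + 4*6)⁴ = (4*((⅔)*(-8 + 0)/(-3)) + 24)⁴ = (4*((⅔)*(-⅓)*(-8)) + 24)⁴ = (4*(16/9) + 24)⁴ = (64/9 + 24)⁴ = (280/9)⁴ = 6146560000/6561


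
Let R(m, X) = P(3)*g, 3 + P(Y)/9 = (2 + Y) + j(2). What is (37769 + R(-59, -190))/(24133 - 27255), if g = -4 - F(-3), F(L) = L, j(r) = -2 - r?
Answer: -37787/3122 ≈ -12.103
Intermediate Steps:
P(Y) = -45 + 9*Y (P(Y) = -27 + 9*((2 + Y) + (-2 - 1*2)) = -27 + 9*((2 + Y) + (-2 - 2)) = -27 + 9*((2 + Y) - 4) = -27 + 9*(-2 + Y) = -27 + (-18 + 9*Y) = -45 + 9*Y)
g = -1 (g = -4 - 1*(-3) = -4 + 3 = -1)
R(m, X) = 18 (R(m, X) = (-45 + 9*3)*(-1) = (-45 + 27)*(-1) = -18*(-1) = 18)
(37769 + R(-59, -190))/(24133 - 27255) = (37769 + 18)/(24133 - 27255) = 37787/(-3122) = 37787*(-1/3122) = -37787/3122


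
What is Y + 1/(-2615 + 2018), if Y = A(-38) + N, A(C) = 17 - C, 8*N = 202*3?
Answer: 312227/2388 ≈ 130.75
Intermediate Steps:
N = 303/4 (N = (202*3)/8 = (⅛)*606 = 303/4 ≈ 75.750)
Y = 523/4 (Y = (17 - 1*(-38)) + 303/4 = (17 + 38) + 303/4 = 55 + 303/4 = 523/4 ≈ 130.75)
Y + 1/(-2615 + 2018) = 523/4 + 1/(-2615 + 2018) = 523/4 + 1/(-597) = 523/4 - 1/597 = 312227/2388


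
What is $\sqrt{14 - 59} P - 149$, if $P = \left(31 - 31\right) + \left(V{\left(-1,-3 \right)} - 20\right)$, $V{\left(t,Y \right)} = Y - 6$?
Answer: $-149 - 87 i \sqrt{5} \approx -149.0 - 194.54 i$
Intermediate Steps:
$V{\left(t,Y \right)} = -6 + Y$ ($V{\left(t,Y \right)} = Y - 6 = -6 + Y$)
$P = -29$ ($P = \left(31 - 31\right) - 29 = 0 - 29 = -29$)
$\sqrt{14 - 59} P - 149 = \sqrt{14 - 59} \left(-29\right) - 149 = \sqrt{-45} \left(-29\right) - 149 = 3 i \sqrt{5} \left(-29\right) - 149 = - 87 i \sqrt{5} - 149 = -149 - 87 i \sqrt{5}$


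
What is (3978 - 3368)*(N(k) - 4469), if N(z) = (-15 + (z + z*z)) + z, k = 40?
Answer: -1710440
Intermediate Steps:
N(z) = -15 + z² + 2*z (N(z) = (-15 + (z + z²)) + z = (-15 + z + z²) + z = -15 + z² + 2*z)
(3978 - 3368)*(N(k) - 4469) = (3978 - 3368)*((-15 + 40² + 2*40) - 4469) = 610*((-15 + 1600 + 80) - 4469) = 610*(1665 - 4469) = 610*(-2804) = -1710440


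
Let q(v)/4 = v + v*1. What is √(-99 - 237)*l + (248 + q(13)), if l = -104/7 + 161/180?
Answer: 352 - 17593*I*√21/315 ≈ 352.0 - 255.94*I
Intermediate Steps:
l = -17593/1260 (l = -104*⅐ + 161*(1/180) = -104/7 + 161/180 = -17593/1260 ≈ -13.963)
q(v) = 8*v (q(v) = 4*(v + v*1) = 4*(v + v) = 4*(2*v) = 8*v)
√(-99 - 237)*l + (248 + q(13)) = √(-99 - 237)*(-17593/1260) + (248 + 8*13) = √(-336)*(-17593/1260) + (248 + 104) = (4*I*√21)*(-17593/1260) + 352 = -17593*I*√21/315 + 352 = 352 - 17593*I*√21/315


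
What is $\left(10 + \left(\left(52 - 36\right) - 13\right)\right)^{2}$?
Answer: $169$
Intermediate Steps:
$\left(10 + \left(\left(52 - 36\right) - 13\right)\right)^{2} = \left(10 + \left(16 - 13\right)\right)^{2} = \left(10 + 3\right)^{2} = 13^{2} = 169$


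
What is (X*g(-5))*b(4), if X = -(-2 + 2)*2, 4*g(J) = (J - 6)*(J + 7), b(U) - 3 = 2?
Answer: 0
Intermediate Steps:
b(U) = 5 (b(U) = 3 + 2 = 5)
g(J) = (-6 + J)*(7 + J)/4 (g(J) = ((J - 6)*(J + 7))/4 = ((-6 + J)*(7 + J))/4 = (-6 + J)*(7 + J)/4)
X = 0 (X = -0*2 = -1*0 = 0)
(X*g(-5))*b(4) = (0*(-21/2 + (¼)*(-5) + (¼)*(-5)²))*5 = (0*(-21/2 - 5/4 + (¼)*25))*5 = (0*(-21/2 - 5/4 + 25/4))*5 = (0*(-11/2))*5 = 0*5 = 0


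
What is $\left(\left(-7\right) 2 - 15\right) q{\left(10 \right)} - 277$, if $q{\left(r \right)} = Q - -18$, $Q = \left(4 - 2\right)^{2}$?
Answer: $-915$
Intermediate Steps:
$Q = 4$ ($Q = 2^{2} = 4$)
$q{\left(r \right)} = 22$ ($q{\left(r \right)} = 4 - -18 = 4 + 18 = 22$)
$\left(\left(-7\right) 2 - 15\right) q{\left(10 \right)} - 277 = \left(\left(-7\right) 2 - 15\right) 22 - 277 = \left(-14 - 15\right) 22 - 277 = \left(-29\right) 22 - 277 = -638 - 277 = -915$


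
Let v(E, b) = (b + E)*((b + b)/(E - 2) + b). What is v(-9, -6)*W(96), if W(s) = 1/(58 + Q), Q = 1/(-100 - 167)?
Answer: 43254/34067 ≈ 1.2697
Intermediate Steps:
v(E, b) = (E + b)*(b + 2*b/(-2 + E)) (v(E, b) = (E + b)*((2*b)/(-2 + E) + b) = (E + b)*(2*b/(-2 + E) + b) = (E + b)*(b + 2*b/(-2 + E)))
Q = -1/267 (Q = 1/(-267) = -1/267 ≈ -0.0037453)
W(s) = 267/15485 (W(s) = 1/(58 - 1/267) = 1/(15485/267) = 267/15485)
v(-9, -6)*W(96) = -9*(-6)*(-9 - 6)/(-2 - 9)*(267/15485) = -9*(-6)*(-15)/(-11)*(267/15485) = -9*(-6)*(-1/11)*(-15)*(267/15485) = (810/11)*(267/15485) = 43254/34067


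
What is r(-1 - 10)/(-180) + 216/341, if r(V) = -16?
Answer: 11084/15345 ≈ 0.72232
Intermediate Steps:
r(-1 - 10)/(-180) + 216/341 = -16/(-180) + 216/341 = -16*(-1/180) + 216*(1/341) = 4/45 + 216/341 = 11084/15345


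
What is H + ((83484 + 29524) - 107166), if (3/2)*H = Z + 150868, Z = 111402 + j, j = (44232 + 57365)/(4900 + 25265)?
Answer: 16351624084/90495 ≈ 1.8069e+5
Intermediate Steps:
j = 101597/30165 ≈ 3.3680
Z = 3360542927/30165 (Z = 111402 + 101597/30165 = 3360542927/30165 ≈ 1.1141e+5)
H = 15822952294/90495 (H = 2*(3360542927/30165 + 150868)/3 = (⅔)*(7911476147/30165) = 15822952294/90495 ≈ 1.7485e+5)
H + ((83484 + 29524) - 107166) = 15822952294/90495 + ((83484 + 29524) - 107166) = 15822952294/90495 + (113008 - 107166) = 15822952294/90495 + 5842 = 16351624084/90495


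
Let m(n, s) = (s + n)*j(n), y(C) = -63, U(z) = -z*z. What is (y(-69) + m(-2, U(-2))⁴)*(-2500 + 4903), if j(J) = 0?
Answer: -151389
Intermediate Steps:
U(z) = -z²
m(n, s) = 0 (m(n, s) = (s + n)*0 = (n + s)*0 = 0)
(y(-69) + m(-2, U(-2))⁴)*(-2500 + 4903) = (-63 + 0⁴)*(-2500 + 4903) = (-63 + 0)*2403 = -63*2403 = -151389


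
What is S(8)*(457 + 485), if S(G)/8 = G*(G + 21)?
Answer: 1748352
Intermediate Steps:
S(G) = 8*G*(21 + G) (S(G) = 8*(G*(G + 21)) = 8*(G*(21 + G)) = 8*G*(21 + G))
S(8)*(457 + 485) = (8*8*(21 + 8))*(457 + 485) = (8*8*29)*942 = 1856*942 = 1748352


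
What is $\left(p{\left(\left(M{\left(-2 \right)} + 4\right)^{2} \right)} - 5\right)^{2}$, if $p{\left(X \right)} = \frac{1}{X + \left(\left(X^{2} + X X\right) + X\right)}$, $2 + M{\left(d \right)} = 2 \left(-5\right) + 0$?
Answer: $\frac{1730476801}{69222400} \approx 24.999$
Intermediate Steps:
$M{\left(d \right)} = -12$ ($M{\left(d \right)} = -2 + \left(2 \left(-5\right) + 0\right) = -2 + \left(-10 + 0\right) = -2 - 10 = -12$)
$p{\left(X \right)} = \frac{1}{2 X + 2 X^{2}}$ ($p{\left(X \right)} = \frac{1}{X + \left(\left(X^{2} + X^{2}\right) + X\right)} = \frac{1}{X + \left(2 X^{2} + X\right)} = \frac{1}{X + \left(X + 2 X^{2}\right)} = \frac{1}{2 X + 2 X^{2}}$)
$\left(p{\left(\left(M{\left(-2 \right)} + 4\right)^{2} \right)} - 5\right)^{2} = \left(\frac{1}{2 \left(-12 + 4\right)^{2} \left(1 + \left(-12 + 4\right)^{2}\right)} - 5\right)^{2} = \left(\frac{1}{2 \left(-8\right)^{2} \left(1 + \left(-8\right)^{2}\right)} - 5\right)^{2} = \left(\frac{1}{2 \cdot 64 \left(1 + 64\right)} - 5\right)^{2} = \left(\frac{1}{2} \cdot \frac{1}{64} \cdot \frac{1}{65} - 5\right)^{2} = \left(\frac{1}{8320} - 5\right)^{2} = \left(- \frac{41599}{8320}\right)^{2} = \frac{1730476801}{69222400}$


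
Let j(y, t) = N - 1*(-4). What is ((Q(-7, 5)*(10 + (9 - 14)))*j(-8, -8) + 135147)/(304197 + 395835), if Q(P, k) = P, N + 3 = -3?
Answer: 135217/700032 ≈ 0.19316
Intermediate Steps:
N = -6 (N = -3 - 3 = -6)
j(y, t) = -2 (j(y, t) = -6 - 1*(-4) = -6 + 4 = -2)
((Q(-7, 5)*(10 + (9 - 14)))*j(-8, -8) + 135147)/(304197 + 395835) = (-7*(10 + (9 - 14))*(-2) + 135147)/(304197 + 395835) = (-7*(10 - 5)*(-2) + 135147)/700032 = (-7*5*(-2) + 135147)*(1/700032) = (-35*(-2) + 135147)*(1/700032) = (70 + 135147)*(1/700032) = 135217*(1/700032) = 135217/700032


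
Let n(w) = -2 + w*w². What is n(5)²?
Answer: 15129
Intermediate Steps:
n(w) = -2 + w³
n(5)² = (-2 + 5³)² = (-2 + 125)² = 123² = 15129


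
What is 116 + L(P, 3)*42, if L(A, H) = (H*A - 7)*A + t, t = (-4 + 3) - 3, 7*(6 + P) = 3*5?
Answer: 20696/7 ≈ 2956.6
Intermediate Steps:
P = -27/7 (P = -6 + (3*5)/7 = -6 + (1/7)*15 = -6 + 15/7 = -27/7 ≈ -3.8571)
t = -4 (t = -1 - 3 = -4)
L(A, H) = -4 + A*(-7 + A*H) (L(A, H) = (H*A - 7)*A - 4 = (A*H - 7)*A - 4 = (-7 + A*H)*A - 4 = A*(-7 + A*H) - 4 = -4 + A*(-7 + A*H))
116 + L(P, 3)*42 = 116 + (-4 - 7*(-27/7) + 3*(-27/7)**2)*42 = 116 + (-4 + 27 + 3*(729/49))*42 = 116 + (-4 + 27 + 2187/49)*42 = 116 + (3314/49)*42 = 116 + 19884/7 = 20696/7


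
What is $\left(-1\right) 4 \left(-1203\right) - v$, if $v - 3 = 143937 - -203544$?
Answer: $-342672$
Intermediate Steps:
$v = 347484$ ($v = 3 + \left(143937 - -203544\right) = 3 + \left(143937 + 203544\right) = 3 + 347481 = 347484$)
$\left(-1\right) 4 \left(-1203\right) - v = \left(-1\right) 4 \left(-1203\right) - 347484 = \left(-4\right) \left(-1203\right) - 347484 = 4812 - 347484 = -342672$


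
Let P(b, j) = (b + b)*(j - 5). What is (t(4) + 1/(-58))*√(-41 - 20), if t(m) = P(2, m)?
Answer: -233*I*√61/58 ≈ -31.376*I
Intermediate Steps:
P(b, j) = 2*b*(-5 + j) (P(b, j) = (2*b)*(-5 + j) = 2*b*(-5 + j))
t(m) = -20 + 4*m (t(m) = 2*2*(-5 + m) = -20 + 4*m)
(t(4) + 1/(-58))*√(-41 - 20) = ((-20 + 4*4) + 1/(-58))*√(-41 - 20) = ((-20 + 16) - 1/58)*√(-61) = (-4 - 1/58)*(I*√61) = -233*I*√61/58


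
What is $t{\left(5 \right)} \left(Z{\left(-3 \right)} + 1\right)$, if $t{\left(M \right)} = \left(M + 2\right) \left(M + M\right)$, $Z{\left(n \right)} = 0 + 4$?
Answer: $350$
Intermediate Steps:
$Z{\left(n \right)} = 4$
$t{\left(M \right)} = 2 M \left(2 + M\right)$ ($t{\left(M \right)} = \left(2 + M\right) 2 M = 2 M \left(2 + M\right)$)
$t{\left(5 \right)} \left(Z{\left(-3 \right)} + 1\right) = 2 \cdot 5 \left(2 + 5\right) \left(4 + 1\right) = 2 \cdot 5 \cdot 7 \cdot 5 = 70 \cdot 5 = 350$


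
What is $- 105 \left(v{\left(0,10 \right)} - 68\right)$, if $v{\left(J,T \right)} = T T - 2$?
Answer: $-3150$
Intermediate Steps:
$v{\left(J,T \right)} = -2 + T^{2}$ ($v{\left(J,T \right)} = T^{2} - 2 = -2 + T^{2}$)
$- 105 \left(v{\left(0,10 \right)} - 68\right) = - 105 \left(\left(-2 + 10^{2}\right) - 68\right) = - 105 \left(\left(-2 + 100\right) - 68\right) = - 105 \left(98 - 68\right) = \left(-105\right) 30 = -3150$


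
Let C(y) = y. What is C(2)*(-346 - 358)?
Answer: -1408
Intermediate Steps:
C(2)*(-346 - 358) = 2*(-346 - 358) = 2*(-704) = -1408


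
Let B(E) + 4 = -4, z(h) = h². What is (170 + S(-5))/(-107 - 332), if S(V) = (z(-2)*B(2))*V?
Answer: -330/439 ≈ -0.75171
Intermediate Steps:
B(E) = -8 (B(E) = -4 - 4 = -8)
S(V) = -32*V (S(V) = ((-2)²*(-8))*V = (4*(-8))*V = -32*V)
(170 + S(-5))/(-107 - 332) = (170 - 32*(-5))/(-107 - 332) = (170 + 160)/(-439) = 330*(-1/439) = -330/439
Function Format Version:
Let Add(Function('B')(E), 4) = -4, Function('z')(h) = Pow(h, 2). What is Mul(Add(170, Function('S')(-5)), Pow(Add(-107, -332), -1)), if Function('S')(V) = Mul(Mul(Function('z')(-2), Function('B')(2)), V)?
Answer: Rational(-330, 439) ≈ -0.75171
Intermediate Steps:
Function('B')(E) = -8 (Function('B')(E) = Add(-4, -4) = -8)
Function('S')(V) = Mul(-32, V) (Function('S')(V) = Mul(Mul(Pow(-2, 2), -8), V) = Mul(Mul(4, -8), V) = Mul(-32, V))
Mul(Add(170, Function('S')(-5)), Pow(Add(-107, -332), -1)) = Mul(Add(170, Mul(-32, -5)), Pow(Add(-107, -332), -1)) = Mul(Add(170, 160), Pow(-439, -1)) = Mul(330, Rational(-1, 439)) = Rational(-330, 439)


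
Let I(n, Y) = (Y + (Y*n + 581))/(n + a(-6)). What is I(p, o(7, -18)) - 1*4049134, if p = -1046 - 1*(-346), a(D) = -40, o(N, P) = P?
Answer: -2996372323/740 ≈ -4.0492e+6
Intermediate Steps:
p = -700 (p = -1046 + 346 = -700)
I(n, Y) = (581 + Y + Y*n)/(-40 + n) (I(n, Y) = (Y + (Y*n + 581))/(n - 40) = (Y + (581 + Y*n))/(-40 + n) = (581 + Y + Y*n)/(-40 + n))
I(p, o(7, -18)) - 1*4049134 = (581 - 18 - 18*(-700))/(-40 - 700) - 1*4049134 = (581 - 18 + 12600)/(-740) - 4049134 = -1/740*13163 - 4049134 = -13163/740 - 4049134 = -2996372323/740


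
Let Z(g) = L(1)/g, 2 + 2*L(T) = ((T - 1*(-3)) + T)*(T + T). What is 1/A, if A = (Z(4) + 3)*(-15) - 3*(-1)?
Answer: -1/57 ≈ -0.017544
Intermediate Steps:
L(T) = -1 + T*(3 + 2*T) (L(T) = -1 + (((T - 1*(-3)) + T)*(T + T))/2 = -1 + (((T + 3) + T)*(2*T))/2 = -1 + (((3 + T) + T)*(2*T))/2 = -1 + ((3 + 2*T)*(2*T))/2 = -1 + (2*T*(3 + 2*T))/2 = -1 + T*(3 + 2*T))
Z(g) = 4/g (Z(g) = (-1 + 2*1² + 3*1)/g = (-1 + 2*1 + 3)/g = (-1 + 2 + 3)/g = 4/g)
A = -57 (A = (4/4 + 3)*(-15) - 3*(-1) = (4*(¼) + 3)*(-15) + 3 = (1 + 3)*(-15) + 3 = 4*(-15) + 3 = -60 + 3 = -57)
1/A = 1/(-57) = -1/57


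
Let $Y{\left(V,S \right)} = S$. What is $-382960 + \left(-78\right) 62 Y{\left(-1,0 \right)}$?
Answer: $-382960$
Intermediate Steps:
$-382960 + \left(-78\right) 62 Y{\left(-1,0 \right)} = -382960 + \left(-78\right) 62 \cdot 0 = -382960 - 0 = -382960 + 0 = -382960$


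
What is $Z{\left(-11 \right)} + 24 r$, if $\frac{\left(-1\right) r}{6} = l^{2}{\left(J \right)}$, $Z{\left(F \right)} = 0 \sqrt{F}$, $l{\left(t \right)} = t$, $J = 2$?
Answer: $-576$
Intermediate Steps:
$Z{\left(F \right)} = 0$
$r = -24$ ($r = - 6 \cdot 2^{2} = \left(-6\right) 4 = -24$)
$Z{\left(-11 \right)} + 24 r = 0 + 24 \left(-24\right) = 0 - 576 = -576$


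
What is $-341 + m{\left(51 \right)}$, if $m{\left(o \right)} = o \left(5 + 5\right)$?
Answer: $169$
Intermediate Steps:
$m{\left(o \right)} = 10 o$ ($m{\left(o \right)} = o 10 = 10 o$)
$-341 + m{\left(51 \right)} = -341 + 10 \cdot 51 = -341 + 510 = 169$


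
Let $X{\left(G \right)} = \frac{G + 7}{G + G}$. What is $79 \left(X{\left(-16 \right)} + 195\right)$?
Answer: $\frac{493671}{32} \approx 15427.0$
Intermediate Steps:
$X{\left(G \right)} = \frac{7 + G}{2 G}$
$79 \left(X{\left(-16 \right)} + 195\right) = 79 \left(\frac{7 - 16}{2 \left(-16\right)} + 195\right) = 79 \left(\frac{1}{2} \left(- \frac{1}{16}\right) \left(-9\right) + 195\right) = 79 \left(\frac{9}{32} + 195\right) = 79 \cdot \frac{6249}{32} = \frac{493671}{32}$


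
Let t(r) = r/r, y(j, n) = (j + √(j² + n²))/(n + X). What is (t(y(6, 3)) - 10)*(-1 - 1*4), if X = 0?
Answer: 45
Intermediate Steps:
y(j, n) = (j + √(j² + n²))/n (y(j, n) = (j + √(j² + n²))/(n + 0) = (j + √(j² + n²))/n)
t(r) = 1
(t(y(6, 3)) - 10)*(-1 - 1*4) = (1 - 10)*(-1 - 1*4) = -9*(-1 - 4) = -9*(-5) = 45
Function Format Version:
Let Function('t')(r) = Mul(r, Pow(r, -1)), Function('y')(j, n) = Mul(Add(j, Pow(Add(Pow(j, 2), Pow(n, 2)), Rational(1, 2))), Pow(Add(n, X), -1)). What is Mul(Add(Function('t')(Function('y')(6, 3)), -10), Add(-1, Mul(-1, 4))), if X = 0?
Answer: 45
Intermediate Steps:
Function('y')(j, n) = Mul(Pow(n, -1), Add(j, Pow(Add(Pow(j, 2), Pow(n, 2)), Rational(1, 2)))) (Function('y')(j, n) = Mul(Add(j, Pow(Add(Pow(j, 2), Pow(n, 2)), Rational(1, 2))), Pow(Add(n, 0), -1)) = Mul(Add(j, Pow(Add(Pow(j, 2), Pow(n, 2)), Rational(1, 2))), Pow(n, -1)) = Mul(Pow(n, -1), Add(j, Pow(Add(Pow(j, 2), Pow(n, 2)), Rational(1, 2)))))
Function('t')(r) = 1
Mul(Add(Function('t')(Function('y')(6, 3)), -10), Add(-1, Mul(-1, 4))) = Mul(Add(1, -10), Add(-1, Mul(-1, 4))) = Mul(-9, Add(-1, -4)) = Mul(-9, -5) = 45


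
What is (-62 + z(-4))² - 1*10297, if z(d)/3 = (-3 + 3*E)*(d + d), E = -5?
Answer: 126603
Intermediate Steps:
z(d) = -108*d (z(d) = 3*((-3 + 3*(-5))*(d + d)) = 3*((-3 - 15)*(2*d)) = 3*(-36*d) = -108*d)
(-62 + z(-4))² - 1*10297 = (-62 - 108*(-4))² - 1*10297 = (-62 + 432)² - 10297 = 370² - 10297 = 136900 - 10297 = 126603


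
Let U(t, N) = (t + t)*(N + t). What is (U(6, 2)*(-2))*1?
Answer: -192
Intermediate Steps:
U(t, N) = 2*t*(N + t) (U(t, N) = (2*t)*(N + t) = 2*t*(N + t))
(U(6, 2)*(-2))*1 = ((2*6*(2 + 6))*(-2))*1 = ((2*6*8)*(-2))*1 = (96*(-2))*1 = -192*1 = -192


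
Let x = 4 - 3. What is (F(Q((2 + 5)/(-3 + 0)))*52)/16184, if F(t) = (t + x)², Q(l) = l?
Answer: 104/18207 ≈ 0.0057121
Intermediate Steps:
x = 1
F(t) = (1 + t)² (F(t) = (t + 1)² = (1 + t)²)
(F(Q((2 + 5)/(-3 + 0)))*52)/16184 = ((1 + (2 + 5)/(-3 + 0))²*52)/16184 = ((1 + 7/(-3))²*52)*(1/16184) = ((1 + 7*(-⅓))²*52)*(1/16184) = ((1 - 7/3)²*52)*(1/16184) = ((-4/3)²*52)*(1/16184) = ((16/9)*52)*(1/16184) = (832/9)*(1/16184) = 104/18207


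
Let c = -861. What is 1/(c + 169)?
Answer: -1/692 ≈ -0.0014451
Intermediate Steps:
1/(c + 169) = 1/(-861 + 169) = 1/(-692) = -1/692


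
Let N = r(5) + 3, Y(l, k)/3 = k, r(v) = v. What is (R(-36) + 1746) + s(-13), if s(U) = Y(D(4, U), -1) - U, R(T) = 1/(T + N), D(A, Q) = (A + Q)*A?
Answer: 49167/28 ≈ 1756.0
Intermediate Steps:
D(A, Q) = A*(A + Q)
Y(l, k) = 3*k
N = 8 (N = 5 + 3 = 8)
R(T) = 1/(8 + T) (R(T) = 1/(T + 8) = 1/(8 + T))
s(U) = -3 - U (s(U) = 3*(-1) - U = -3 - U)
(R(-36) + 1746) + s(-13) = (1/(8 - 36) + 1746) + (-3 - 1*(-13)) = (1/(-28) + 1746) + (-3 + 13) = (-1/28 + 1746) + 10 = 48887/28 + 10 = 49167/28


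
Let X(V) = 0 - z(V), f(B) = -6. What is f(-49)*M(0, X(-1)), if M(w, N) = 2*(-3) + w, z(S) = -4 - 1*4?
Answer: 36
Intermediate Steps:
z(S) = -8 (z(S) = -4 - 4 = -8)
X(V) = 8 (X(V) = 0 - 1*(-8) = 0 + 8 = 8)
M(w, N) = -6 + w
f(-49)*M(0, X(-1)) = -6*(-6 + 0) = -6*(-6) = 36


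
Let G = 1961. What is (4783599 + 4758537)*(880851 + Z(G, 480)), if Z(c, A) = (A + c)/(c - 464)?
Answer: 4194202582948256/499 ≈ 8.4052e+12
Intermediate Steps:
Z(c, A) = (A + c)/(-464 + c)
(4783599 + 4758537)*(880851 + Z(G, 480)) = (4783599 + 4758537)*(880851 + (480 + 1961)/(-464 + 1961)) = 9542136*(880851 + 2441/1497) = 9542136*(1318636388/1497) = 4194202582948256/499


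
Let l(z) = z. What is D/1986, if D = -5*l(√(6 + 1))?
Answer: -5*√7/1986 ≈ -0.0066610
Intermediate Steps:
D = -5*√7 (D = -5*√(6 + 1) = -5*√7 ≈ -13.229)
D/1986 = (-5*√7)/1986 = -5*√7/1986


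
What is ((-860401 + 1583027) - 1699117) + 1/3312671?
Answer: -3234793417460/3312671 ≈ -9.7649e+5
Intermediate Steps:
((-860401 + 1583027) - 1699117) + 1/3312671 = (722626 - 1699117) + 1/3312671 = -976491 + 1/3312671 = -3234793417460/3312671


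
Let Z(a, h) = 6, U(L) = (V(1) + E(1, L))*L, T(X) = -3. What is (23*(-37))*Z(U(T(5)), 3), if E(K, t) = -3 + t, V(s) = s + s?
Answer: -5106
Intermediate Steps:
V(s) = 2*s
U(L) = L*(-1 + L) (U(L) = (2*1 + (-3 + L))*L = (2 + (-3 + L))*L = (-1 + L)*L = L*(-1 + L))
(23*(-37))*Z(U(T(5)), 3) = (23*(-37))*6 = -851*6 = -5106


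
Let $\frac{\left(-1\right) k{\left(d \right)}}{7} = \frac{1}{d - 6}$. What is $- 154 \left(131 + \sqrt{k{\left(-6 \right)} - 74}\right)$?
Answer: $-20174 - \frac{77 i \sqrt{2643}}{3} \approx -20174.0 - 1319.5 i$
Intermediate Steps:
$k{\left(d \right)} = - \frac{7}{-6 + d}$ ($k{\left(d \right)} = - \frac{7}{d - 6} = - \frac{7}{-6 + d}$)
$- 154 \left(131 + \sqrt{k{\left(-6 \right)} - 74}\right) = - 154 \left(131 + \sqrt{- \frac{7}{-6 - 6} - 74}\right) = - 154 \left(131 + \sqrt{- \frac{7}{-12} - 74}\right) = - 154 \left(131 + \sqrt{\left(-7\right) \left(- \frac{1}{12}\right) - 74}\right) = - 154 \left(131 + \sqrt{\frac{7}{12} - 74}\right) = - 154 \left(131 + \sqrt{- \frac{881}{12}}\right) = - 154 \left(131 + \frac{i \sqrt{2643}}{6}\right) = -20174 - \frac{77 i \sqrt{2643}}{3}$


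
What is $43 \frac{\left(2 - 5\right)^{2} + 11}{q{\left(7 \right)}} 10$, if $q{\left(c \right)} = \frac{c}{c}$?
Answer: $8600$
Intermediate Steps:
$q{\left(c \right)} = 1$
$43 \frac{\left(2 - 5\right)^{2} + 11}{q{\left(7 \right)}} 10 = 43 \frac{\left(2 - 5\right)^{2} + 11}{1} \cdot 10 = 43 \left(\left(-3\right)^{2} + 11\right) 1 \cdot 10 = 43 \left(9 + 11\right) 1 \cdot 10 = 43 \cdot 20 \cdot 1 \cdot 10 = 43 \cdot 20 \cdot 10 = 860 \cdot 10 = 8600$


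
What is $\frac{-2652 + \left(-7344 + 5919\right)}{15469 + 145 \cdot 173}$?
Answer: $- \frac{151}{1502} \approx -0.10053$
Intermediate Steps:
$\frac{-2652 + \left(-7344 + 5919\right)}{15469 + 145 \cdot 173} = \frac{-2652 - 1425}{15469 + 25085} = - \frac{4077}{40554} = \left(-4077\right) \frac{1}{40554} = - \frac{151}{1502}$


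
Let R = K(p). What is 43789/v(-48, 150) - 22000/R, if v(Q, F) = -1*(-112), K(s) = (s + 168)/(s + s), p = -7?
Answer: 5935147/2576 ≈ 2304.0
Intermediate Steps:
K(s) = (168 + s)/(2*s) (K(s) = (168 + s)/((2*s)) = (168 + s)*(1/(2*s)) = (168 + s)/(2*s))
v(Q, F) = 112
R = -23/2 (R = (½)*(168 - 7)/(-7) = (½)*(-⅐)*161 = -23/2 ≈ -11.500)
43789/v(-48, 150) - 22000/R = 43789/112 - 22000/(-23/2) = 43789*(1/112) - 22000*(-2/23) = 43789/112 + 44000/23 = 5935147/2576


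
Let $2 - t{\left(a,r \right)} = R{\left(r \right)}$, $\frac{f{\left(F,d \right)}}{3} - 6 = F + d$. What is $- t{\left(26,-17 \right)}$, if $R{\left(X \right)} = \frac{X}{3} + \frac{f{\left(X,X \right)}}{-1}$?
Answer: $\frac{229}{3} \approx 76.333$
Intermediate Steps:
$f{\left(F,d \right)} = 18 + 3 F + 3 d$ ($f{\left(F,d \right)} = 18 + 3 \left(F + d\right) = 18 + \left(3 F + 3 d\right) = 18 + 3 F + 3 d$)
$R{\left(X \right)} = -18 - \frac{17 X}{3}$ ($R{\left(X \right)} = \frac{X}{3} + \frac{18 + 3 X + 3 X}{-1} = X \frac{1}{3} + \left(18 + 6 X\right) \left(-1\right) = \frac{X}{3} - \left(18 + 6 X\right) = -18 - \frac{17 X}{3}$)
$t{\left(a,r \right)} = 20 + \frac{17 r}{3}$ ($t{\left(a,r \right)} = 2 - \left(-18 - \frac{17 r}{3}\right) = 2 + \left(18 + \frac{17 r}{3}\right) = 20 + \frac{17 r}{3}$)
$- t{\left(26,-17 \right)} = - (20 + \frac{17}{3} \left(-17\right)) = - (20 - \frac{289}{3}) = \left(-1\right) \left(- \frac{229}{3}\right) = \frac{229}{3}$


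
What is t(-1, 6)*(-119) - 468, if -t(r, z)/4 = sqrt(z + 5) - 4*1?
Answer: -2372 + 476*sqrt(11) ≈ -793.29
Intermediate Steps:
t(r, z) = 16 - 4*sqrt(5 + z) (t(r, z) = -4*(sqrt(z + 5) - 4*1) = -4*(sqrt(5 + z) - 4) = -4*(-4 + sqrt(5 + z)) = 16 - 4*sqrt(5 + z))
t(-1, 6)*(-119) - 468 = (16 - 4*sqrt(5 + 6))*(-119) - 468 = (16 - 4*sqrt(11))*(-119) - 468 = (-1904 + 476*sqrt(11)) - 468 = -2372 + 476*sqrt(11)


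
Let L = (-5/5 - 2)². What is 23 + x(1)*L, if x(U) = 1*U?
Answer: 32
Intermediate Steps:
x(U) = U
L = 9 (L = (-5*⅕ - 2)² = (-1 - 2)² = (-3)² = 9)
23 + x(1)*L = 23 + 1*9 = 23 + 9 = 32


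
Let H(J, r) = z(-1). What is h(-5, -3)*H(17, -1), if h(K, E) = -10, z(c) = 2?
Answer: -20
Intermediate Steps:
H(J, r) = 2
h(-5, -3)*H(17, -1) = -10*2 = -20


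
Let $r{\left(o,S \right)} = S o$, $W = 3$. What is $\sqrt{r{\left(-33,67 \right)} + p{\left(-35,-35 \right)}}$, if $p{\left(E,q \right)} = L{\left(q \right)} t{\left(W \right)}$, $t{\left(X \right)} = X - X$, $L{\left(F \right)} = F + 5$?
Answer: $i \sqrt{2211} \approx 47.021 i$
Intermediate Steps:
$L{\left(F \right)} = 5 + F$
$t{\left(X \right)} = 0$
$p{\left(E,q \right)} = 0$ ($p{\left(E,q \right)} = \left(5 + q\right) 0 = 0$)
$\sqrt{r{\left(-33,67 \right)} + p{\left(-35,-35 \right)}} = \sqrt{67 \left(-33\right) + 0} = \sqrt{-2211 + 0} = \sqrt{-2211} = i \sqrt{2211}$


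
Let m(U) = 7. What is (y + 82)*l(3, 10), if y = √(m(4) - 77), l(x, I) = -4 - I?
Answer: -1148 - 14*I*√70 ≈ -1148.0 - 117.13*I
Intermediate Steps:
y = I*√70 (y = √(7 - 77) = √(-70) = I*√70 ≈ 8.3666*I)
(y + 82)*l(3, 10) = (I*√70 + 82)*(-4 - 1*10) = (82 + I*√70)*(-4 - 10) = (82 + I*√70)*(-14) = -1148 - 14*I*√70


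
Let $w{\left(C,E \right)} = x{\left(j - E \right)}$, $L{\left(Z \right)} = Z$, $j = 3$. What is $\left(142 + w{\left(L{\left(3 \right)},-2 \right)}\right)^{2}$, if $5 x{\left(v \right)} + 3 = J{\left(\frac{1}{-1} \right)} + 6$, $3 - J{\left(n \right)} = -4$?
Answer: $20736$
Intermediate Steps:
$J{\left(n \right)} = 7$ ($J{\left(n \right)} = 3 - -4 = 3 + 4 = 7$)
$x{\left(v \right)} = 2$ ($x{\left(v \right)} = - \frac{3}{5} + \frac{7 + 6}{5} = - \frac{3}{5} + \frac{1}{5} \cdot 13 = - \frac{3}{5} + \frac{13}{5} = 2$)
$w{\left(C,E \right)} = 2$
$\left(142 + w{\left(L{\left(3 \right)},-2 \right)}\right)^{2} = \left(142 + 2\right)^{2} = 144^{2} = 20736$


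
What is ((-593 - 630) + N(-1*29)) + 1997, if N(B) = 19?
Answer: 793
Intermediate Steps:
((-593 - 630) + N(-1*29)) + 1997 = ((-593 - 630) + 19) + 1997 = (-1223 + 19) + 1997 = -1204 + 1997 = 793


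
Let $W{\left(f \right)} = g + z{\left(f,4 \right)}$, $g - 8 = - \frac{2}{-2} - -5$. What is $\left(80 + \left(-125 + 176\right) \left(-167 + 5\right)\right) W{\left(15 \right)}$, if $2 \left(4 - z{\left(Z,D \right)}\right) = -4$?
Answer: $-163640$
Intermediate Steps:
$z{\left(Z,D \right)} = 6$ ($z{\left(Z,D \right)} = 4 - -2 = 4 + 2 = 6$)
$g = 14$ ($g = 8 - \left(-5 + \frac{2}{-2}\right) = 8 + \left(\left(-2\right) \left(- \frac{1}{2}\right) + 5\right) = 8 + \left(1 + 5\right) = 8 + 6 = 14$)
$W{\left(f \right)} = 20$ ($W{\left(f \right)} = 14 + 6 = 20$)
$\left(80 + \left(-125 + 176\right) \left(-167 + 5\right)\right) W{\left(15 \right)} = \left(80 + \left(-125 + 176\right) \left(-167 + 5\right)\right) 20 = \left(80 + 51 \left(-162\right)\right) 20 = \left(80 - 8262\right) 20 = \left(-8182\right) 20 = -163640$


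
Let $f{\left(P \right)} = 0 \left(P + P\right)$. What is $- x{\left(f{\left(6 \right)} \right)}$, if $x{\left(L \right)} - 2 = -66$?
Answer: $64$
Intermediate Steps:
$f{\left(P \right)} = 0$ ($f{\left(P \right)} = 0 \cdot 2 P = 0$)
$x{\left(L \right)} = -64$ ($x{\left(L \right)} = 2 - 66 = -64$)
$- x{\left(f{\left(6 \right)} \right)} = \left(-1\right) \left(-64\right) = 64$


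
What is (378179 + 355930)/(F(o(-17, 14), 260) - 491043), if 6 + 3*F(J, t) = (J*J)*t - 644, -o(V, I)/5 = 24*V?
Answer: 2202327/1080542221 ≈ 0.0020382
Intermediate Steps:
o(V, I) = -120*V
F(J, t) = -650/3 + t*J**2/3 (F(J, t) = -2 + ((J*J)*t - 644)/3 = -2 + (J**2*t - 644)/3 = -2 + (t*J**2 - 644)/3 = -2 + (-644 + t*J**2)/3 = -2 + (-644/3 + t*J**2/3) = -650/3 + t*J**2/3)
(378179 + 355930)/(F(o(-17, 14), 260) - 491043) = (378179 + 355930)/((-650/3 + (1/3)*260*(-120*(-17))**2) - 491043) = 734109/((-650/3 + (1/3)*260*2040**2) - 491043) = 734109/((-650/3 + (1/3)*260*4161600) - 491043) = 734109/((-650/3 + 360672000) - 491043) = 734109/(1082015350/3 - 491043) = 734109/(1080542221/3) = 734109*(3/1080542221) = 2202327/1080542221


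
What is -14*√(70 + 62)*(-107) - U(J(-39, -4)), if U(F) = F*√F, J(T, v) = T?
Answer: 2996*√33 + 39*I*√39 ≈ 17211.0 + 243.55*I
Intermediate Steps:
U(F) = F^(3/2)
-14*√(70 + 62)*(-107) - U(J(-39, -4)) = -14*√(70 + 62)*(-107) - (-39)^(3/2) = -28*√33*(-107) - (-39)*I*√39 = -28*√33*(-107) + 39*I*√39 = 2996*√33 + 39*I*√39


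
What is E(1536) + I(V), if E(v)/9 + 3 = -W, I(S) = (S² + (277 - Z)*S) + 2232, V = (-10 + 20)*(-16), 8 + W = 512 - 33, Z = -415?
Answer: -87154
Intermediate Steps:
W = 471 (W = -8 + (512 - 33) = -8 + 479 = 471)
V = -160 (V = 10*(-16) = -160)
I(S) = 2232 + S² + 692*S (I(S) = (S² + (277 - 1*(-415))*S) + 2232 = (S² + (277 + 415)*S) + 2232 = (S² + 692*S) + 2232 = 2232 + S² + 692*S)
E(v) = -4266 (E(v) = -27 + 9*(-1*471) = -27 + 9*(-471) = -27 - 4239 = -4266)
E(1536) + I(V) = -4266 + (2232 + (-160)² + 692*(-160)) = -4266 + (2232 + 25600 - 110720) = -4266 - 82888 = -87154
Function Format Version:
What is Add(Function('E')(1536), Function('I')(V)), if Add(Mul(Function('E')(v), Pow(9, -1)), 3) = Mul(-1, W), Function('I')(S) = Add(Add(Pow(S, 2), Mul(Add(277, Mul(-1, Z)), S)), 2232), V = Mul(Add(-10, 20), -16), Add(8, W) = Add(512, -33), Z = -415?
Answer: -87154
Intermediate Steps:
W = 471 (W = Add(-8, Add(512, -33)) = Add(-8, 479) = 471)
V = -160 (V = Mul(10, -16) = -160)
Function('I')(S) = Add(2232, Pow(S, 2), Mul(692, S)) (Function('I')(S) = Add(Add(Pow(S, 2), Mul(Add(277, Mul(-1, -415)), S)), 2232) = Add(Add(Pow(S, 2), Mul(Add(277, 415), S)), 2232) = Add(Add(Pow(S, 2), Mul(692, S)), 2232) = Add(2232, Pow(S, 2), Mul(692, S)))
Function('E')(v) = -4266 (Function('E')(v) = Add(-27, Mul(9, Mul(-1, 471))) = Add(-27, Mul(9, -471)) = Add(-27, -4239) = -4266)
Add(Function('E')(1536), Function('I')(V)) = Add(-4266, Add(2232, Pow(-160, 2), Mul(692, -160))) = Add(-4266, Add(2232, 25600, -110720)) = Add(-4266, -82888) = -87154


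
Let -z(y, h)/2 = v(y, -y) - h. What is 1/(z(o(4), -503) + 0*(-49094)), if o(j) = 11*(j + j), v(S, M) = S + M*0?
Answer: -1/1182 ≈ -0.00084602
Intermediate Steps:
v(S, M) = S (v(S, M) = S + 0 = S)
o(j) = 22*j (o(j) = 11*(2*j) = 22*j)
z(y, h) = -2*y + 2*h (z(y, h) = -2*(y - h) = -2*y + 2*h)
1/(z(o(4), -503) + 0*(-49094)) = 1/((-44*4 + 2*(-503)) + 0*(-49094)) = 1/((-2*88 - 1006) + 0) = 1/((-176 - 1006) + 0) = 1/(-1182 + 0) = 1/(-1182) = -1/1182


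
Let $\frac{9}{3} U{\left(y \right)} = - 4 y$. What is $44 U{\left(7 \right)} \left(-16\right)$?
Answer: $\frac{19712}{3} \approx 6570.7$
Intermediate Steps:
$U{\left(y \right)} = - \frac{4 y}{3}$ ($U{\left(y \right)} = \frac{\left(-4\right) y}{3} = - \frac{4 y}{3}$)
$44 U{\left(7 \right)} \left(-16\right) = 44 \left(\left(- \frac{4}{3}\right) 7\right) \left(-16\right) = 44 \left(- \frac{28}{3}\right) \left(-16\right) = \left(- \frac{1232}{3}\right) \left(-16\right) = \frac{19712}{3}$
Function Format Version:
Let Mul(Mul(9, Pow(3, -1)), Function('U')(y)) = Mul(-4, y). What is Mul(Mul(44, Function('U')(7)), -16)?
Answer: Rational(19712, 3) ≈ 6570.7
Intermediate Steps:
Function('U')(y) = Mul(Rational(-4, 3), y) (Function('U')(y) = Mul(Rational(1, 3), Mul(-4, y)) = Mul(Rational(-4, 3), y))
Mul(Mul(44, Function('U')(7)), -16) = Mul(Mul(44, Mul(Rational(-4, 3), 7)), -16) = Mul(Mul(44, Rational(-28, 3)), -16) = Mul(Rational(-1232, 3), -16) = Rational(19712, 3)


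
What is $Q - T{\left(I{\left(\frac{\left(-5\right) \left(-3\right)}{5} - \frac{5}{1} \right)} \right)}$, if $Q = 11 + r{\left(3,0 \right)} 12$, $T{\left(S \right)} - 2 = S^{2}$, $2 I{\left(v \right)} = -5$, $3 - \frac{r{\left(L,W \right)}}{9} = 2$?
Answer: $\frac{443}{4} \approx 110.75$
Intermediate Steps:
$r{\left(L,W \right)} = 9$ ($r{\left(L,W \right)} = 27 - 18 = 9$)
$I{\left(v \right)} = - \frac{5}{2}$ ($I{\left(v \right)} = \frac{1}{2} \left(-5\right) = - \frac{5}{2}$)
$T{\left(S \right)} = 2 + S^{2}$
$Q = 119$ ($Q = 11 + 9 \cdot 12 = 11 + 108 = 119$)
$Q - T{\left(I{\left(\frac{\left(-5\right) \left(-3\right)}{5} - \frac{5}{1} \right)} \right)} = 119 - \left(2 + \left(- \frac{5}{2}\right)^{2}\right) = 119 - \left(2 + \frac{25}{4}\right) = 119 - \frac{33}{4} = \frac{443}{4}$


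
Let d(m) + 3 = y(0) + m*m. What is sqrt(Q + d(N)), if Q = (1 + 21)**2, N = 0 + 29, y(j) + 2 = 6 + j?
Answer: sqrt(1326) ≈ 36.414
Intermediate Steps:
y(j) = 4 + j (y(j) = -2 + (6 + j) = 4 + j)
N = 29
Q = 484 (Q = 22**2 = 484)
d(m) = 1 + m**2 (d(m) = -3 + ((4 + 0) + m*m) = -3 + (4 + m**2) = 1 + m**2)
sqrt(Q + d(N)) = sqrt(484 + (1 + 29**2)) = sqrt(484 + (1 + 841)) = sqrt(484 + 842) = sqrt(1326)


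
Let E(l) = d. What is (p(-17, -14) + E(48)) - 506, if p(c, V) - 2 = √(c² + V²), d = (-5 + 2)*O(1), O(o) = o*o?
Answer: -507 + √485 ≈ -484.98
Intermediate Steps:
O(o) = o²
d = -3 (d = (-5 + 2)*1² = -3*1 = -3)
E(l) = -3
p(c, V) = 2 + √(V² + c²) (p(c, V) = 2 + √(c² + V²) = 2 + √(V² + c²))
(p(-17, -14) + E(48)) - 506 = ((2 + √((-14)² + (-17)²)) - 3) - 506 = ((2 + √(196 + 289)) - 3) - 506 = ((2 + √485) - 3) - 506 = (-1 + √485) - 506 = -507 + √485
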